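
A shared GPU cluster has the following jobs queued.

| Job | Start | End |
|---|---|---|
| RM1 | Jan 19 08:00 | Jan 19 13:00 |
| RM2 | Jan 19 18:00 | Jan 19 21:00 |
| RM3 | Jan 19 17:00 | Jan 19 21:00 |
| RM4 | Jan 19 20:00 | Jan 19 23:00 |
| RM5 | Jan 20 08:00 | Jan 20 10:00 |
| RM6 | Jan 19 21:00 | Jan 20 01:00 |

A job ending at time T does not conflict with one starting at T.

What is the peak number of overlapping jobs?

3

Sort all start/end points and keep a running count:
Jan 19 08:00 start RM1 → 1
Jan 19 13:00 end RM1 → 0
Jan 19 17:00 start RM3 → 1
Jan 19 18:00 start RM2 → 2
Jan 19 20:00 start RM4 → 3
Jan 19 21:00 end RM2 → 2
Jan 19 21:00 end RM3 → 1
Jan 19 21:00 start RM6 → 2
Jan 19 23:00 end RM4 → 1
Jan 20 01:00 end RM6 → 0
Jan 20 08:00 start RM5 → 1
Jan 20 10:00 end RM5 → 0
Peak is 3, at Jan 19 20:00 (RM2, RM3, RM4).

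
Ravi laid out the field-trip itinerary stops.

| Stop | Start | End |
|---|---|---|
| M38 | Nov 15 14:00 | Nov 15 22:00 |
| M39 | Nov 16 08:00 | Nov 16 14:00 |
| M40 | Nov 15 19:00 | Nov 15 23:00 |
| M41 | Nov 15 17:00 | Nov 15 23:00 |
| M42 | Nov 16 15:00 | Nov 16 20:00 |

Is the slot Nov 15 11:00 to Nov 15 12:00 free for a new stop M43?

Yes — the slot is free

M38: starts Nov 15 14:00 at or after M43 ends Nov 15 12:00 → clear.
M41: starts Nov 15 17:00 at or after M43 ends Nov 15 12:00 → clear.
M40: starts Nov 15 19:00 at or after M43 ends Nov 15 12:00 → clear.
M39: starts Nov 16 08:00 at or after M43 ends Nov 15 12:00 → clear.
M42: starts Nov 16 15:00 at or after M43 ends Nov 15 12:00 → clear.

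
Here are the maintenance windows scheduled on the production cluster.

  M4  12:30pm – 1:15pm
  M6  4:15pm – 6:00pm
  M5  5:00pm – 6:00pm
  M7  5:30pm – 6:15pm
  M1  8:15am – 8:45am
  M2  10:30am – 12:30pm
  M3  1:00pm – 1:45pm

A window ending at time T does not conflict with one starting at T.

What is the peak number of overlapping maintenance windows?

Walk through starts and ends in time order (an end at T is processed before a start at T):
8:15am start M1 → 1
8:45am end M1 → 0
10:30am start M2 → 1
12:30pm end M2 → 0
12:30pm start M4 → 1
1:00pm start M3 → 2
1:15pm end M4 → 1
1:45pm end M3 → 0
4:15pm start M6 → 1
5:00pm start M5 → 2
5:30pm start M7 → 3
6:00pm end M5 → 2
6:00pm end M6 → 1
6:15pm end M7 → 0
Peak is 3, at 5:30pm (M5, M6, M7).

3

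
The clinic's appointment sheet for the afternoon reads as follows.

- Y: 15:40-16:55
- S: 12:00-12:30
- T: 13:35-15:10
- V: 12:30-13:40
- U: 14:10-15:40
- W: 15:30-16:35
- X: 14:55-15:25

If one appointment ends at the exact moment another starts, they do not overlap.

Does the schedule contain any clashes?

Sorted by start: S, V, T, U, X, W, Y.
V starts exactly when S ends (back-to-back, no overlap), so S has no further overlaps.
T starts before V ends → V and T overlap.
That's a conflict, so the schedule is not conflict-free.

Yes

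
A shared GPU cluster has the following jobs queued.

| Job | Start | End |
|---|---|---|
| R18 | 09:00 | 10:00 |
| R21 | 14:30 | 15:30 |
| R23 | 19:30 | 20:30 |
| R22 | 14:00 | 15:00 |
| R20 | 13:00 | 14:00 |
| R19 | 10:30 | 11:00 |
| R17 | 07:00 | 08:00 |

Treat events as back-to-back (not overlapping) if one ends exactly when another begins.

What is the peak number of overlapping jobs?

2

Sweep the timeline, counting +1 at each start and −1 at each end (ends before starts at a tie):
07:00 start R17 → 1
08:00 end R17 → 0
09:00 start R18 → 1
10:00 end R18 → 0
10:30 start R19 → 1
11:00 end R19 → 0
13:00 start R20 → 1
14:00 end R20 → 0
14:00 start R22 → 1
14:30 start R21 → 2
15:00 end R22 → 1
15:30 end R21 → 0
19:30 start R23 → 1
20:30 end R23 → 0
Peak is 2, at 14:30 (R21, R22).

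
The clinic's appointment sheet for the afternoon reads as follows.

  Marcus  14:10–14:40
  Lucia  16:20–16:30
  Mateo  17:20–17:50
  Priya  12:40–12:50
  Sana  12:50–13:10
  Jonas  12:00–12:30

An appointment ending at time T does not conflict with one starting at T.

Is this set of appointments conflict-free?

Yes

Sorted by start: Jonas, Priya, Sana, Marcus, Lucia, Mateo.
Priya starts after Jonas ends — done with Jonas.
Sana starts exactly when Priya ends (back-to-back, no overlap) — done with Priya.
Marcus starts after Sana ends — done with Sana.
Lucia starts after Marcus ends — done with Marcus.
Mateo starts after Lucia ends.
Every pair is clear; the schedule has no overlaps.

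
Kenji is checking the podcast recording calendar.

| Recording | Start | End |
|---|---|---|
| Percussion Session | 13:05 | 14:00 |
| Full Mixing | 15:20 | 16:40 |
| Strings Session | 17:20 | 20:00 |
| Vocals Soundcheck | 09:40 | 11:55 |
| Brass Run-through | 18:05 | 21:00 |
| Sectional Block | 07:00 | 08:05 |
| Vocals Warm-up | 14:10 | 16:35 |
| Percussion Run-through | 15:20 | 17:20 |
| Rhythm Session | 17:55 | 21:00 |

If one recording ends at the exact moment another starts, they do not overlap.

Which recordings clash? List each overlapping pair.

Sorted by start: Sectional Block, Vocals Soundcheck, Percussion Session, Vocals Warm-up, Percussion Run-through, Full Mixing, Strings Session, Rhythm Session, Brass Run-through.
Vocals Soundcheck starts after Sectional Block ends; Sectional Block is clear from here.
Percussion Session starts after Vocals Soundcheck ends; Vocals Soundcheck is clear from here.
Vocals Warm-up starts after Percussion Session ends; Percussion Session is clear from here.
Percussion Run-through starts before Vocals Warm-up ends → Vocals Warm-up and Percussion Run-through overlap.
Full Mixing starts before Vocals Warm-up ends → Vocals Warm-up and Full Mixing overlap.
Strings Session starts after Vocals Warm-up ends; Vocals Warm-up is clear from here.
Full Mixing starts before Percussion Run-through ends → Percussion Run-through and Full Mixing overlap.
Strings Session starts exactly when Percussion Run-through ends (back-to-back, no overlap); Percussion Run-through is clear from here.
Strings Session starts after Full Mixing ends; Full Mixing is clear from here.
Rhythm Session starts before Strings Session ends → Strings Session and Rhythm Session overlap.
Brass Run-through starts before Strings Session ends → Strings Session and Brass Run-through overlap.
Brass Run-through starts before Rhythm Session ends → Rhythm Session and Brass Run-through overlap.

Brass Run-through & Rhythm Session, Brass Run-through & Strings Session, Full Mixing & Percussion Run-through, Full Mixing & Vocals Warm-up, Percussion Run-through & Vocals Warm-up, Rhythm Session & Strings Session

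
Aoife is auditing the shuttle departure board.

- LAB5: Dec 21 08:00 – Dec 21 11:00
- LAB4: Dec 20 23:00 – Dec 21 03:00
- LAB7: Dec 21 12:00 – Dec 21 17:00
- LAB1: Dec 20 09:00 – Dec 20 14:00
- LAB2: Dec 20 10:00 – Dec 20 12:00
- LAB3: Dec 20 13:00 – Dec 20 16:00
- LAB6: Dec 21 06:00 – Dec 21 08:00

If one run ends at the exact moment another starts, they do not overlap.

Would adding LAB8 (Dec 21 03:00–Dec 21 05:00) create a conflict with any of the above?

LAB1: ends Dec 20 14:00 at or before LAB8 starts Dec 21 03:00 → clear.
LAB2: ends Dec 20 12:00 at or before LAB8 starts Dec 21 03:00 → clear.
LAB3: ends Dec 20 16:00 at or before LAB8 starts Dec 21 03:00 → clear.
LAB4: ends Dec 21 03:00 at or before LAB8 starts Dec 21 03:00 → clear.
LAB6: starts Dec 21 06:00 at or after LAB8 ends Dec 21 05:00 → clear.
LAB5: starts Dec 21 08:00 at or after LAB8 ends Dec 21 05:00 → clear.
LAB7: starts Dec 21 12:00 at or after LAB8 ends Dec 21 05:00 → clear.

No — it doesn't clash with anything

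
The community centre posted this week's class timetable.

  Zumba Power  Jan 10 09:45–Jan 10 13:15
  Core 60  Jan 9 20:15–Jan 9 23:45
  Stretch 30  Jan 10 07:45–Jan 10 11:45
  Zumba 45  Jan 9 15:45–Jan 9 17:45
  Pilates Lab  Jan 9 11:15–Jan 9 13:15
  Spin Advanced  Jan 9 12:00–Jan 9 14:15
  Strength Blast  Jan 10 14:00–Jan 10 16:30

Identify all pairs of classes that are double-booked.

Pilates Lab & Spin Advanced, Stretch 30 & Zumba Power

Sorted by start: Pilates Lab, Spin Advanced, Zumba 45, Core 60, Stretch 30, Zumba Power, Strength Blast.
Spin Advanced starts before Pilates Lab ends → Pilates Lab and Spin Advanced overlap.
Zumba 45 starts after Pilates Lab ends, so Pilates Lab has no further overlaps.
Zumba 45 starts after Spin Advanced ends, so Spin Advanced has no further overlaps.
Core 60 starts after Zumba 45 ends, so Zumba 45 has no further overlaps.
Stretch 30 starts after Core 60 ends, so Core 60 has no further overlaps.
Zumba Power starts before Stretch 30 ends → Stretch 30 and Zumba Power overlap.
Strength Blast starts after Stretch 30 ends.
Strength Blast starts after Zumba Power ends.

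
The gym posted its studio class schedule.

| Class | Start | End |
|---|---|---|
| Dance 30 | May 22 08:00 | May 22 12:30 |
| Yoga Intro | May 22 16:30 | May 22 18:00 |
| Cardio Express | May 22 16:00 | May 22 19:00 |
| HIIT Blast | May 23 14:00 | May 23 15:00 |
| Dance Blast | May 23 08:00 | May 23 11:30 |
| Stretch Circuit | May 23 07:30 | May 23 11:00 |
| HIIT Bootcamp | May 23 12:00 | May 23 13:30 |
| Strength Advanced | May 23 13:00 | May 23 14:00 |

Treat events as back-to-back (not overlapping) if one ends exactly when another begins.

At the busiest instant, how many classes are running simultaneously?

Sweep the timeline, counting +1 at each start and −1 at each end (ends before starts at a tie):
May 22 08:00 start Dance 30 → 1
May 22 12:30 end Dance 30 → 0
May 22 16:00 start Cardio Express → 1
May 22 16:30 start Yoga Intro → 2
May 22 18:00 end Yoga Intro → 1
May 22 19:00 end Cardio Express → 0
May 23 07:30 start Stretch Circuit → 1
May 23 08:00 start Dance Blast → 2
May 23 11:00 end Stretch Circuit → 1
May 23 11:30 end Dance Blast → 0
May 23 12:00 start HIIT Bootcamp → 1
May 23 13:00 start Strength Advanced → 2
May 23 13:30 end HIIT Bootcamp → 1
May 23 14:00 end Strength Advanced → 0
May 23 14:00 start HIIT Blast → 1
May 23 15:00 end HIIT Blast → 0
Peak is 2, at May 22 16:30 (Cardio Express, Yoga Intro).

2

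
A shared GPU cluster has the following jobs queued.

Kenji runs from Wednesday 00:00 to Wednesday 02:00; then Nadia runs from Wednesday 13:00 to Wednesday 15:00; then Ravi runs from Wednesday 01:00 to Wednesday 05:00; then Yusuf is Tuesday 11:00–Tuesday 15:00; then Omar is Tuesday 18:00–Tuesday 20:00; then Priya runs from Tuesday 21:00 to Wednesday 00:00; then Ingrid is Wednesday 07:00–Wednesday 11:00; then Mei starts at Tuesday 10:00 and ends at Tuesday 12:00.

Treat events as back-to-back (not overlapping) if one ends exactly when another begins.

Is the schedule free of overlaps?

Sorted by start: Mei, Yusuf, Omar, Priya, Kenji, Ravi, Ingrid, Nadia.
Yusuf starts before Mei ends → Mei and Yusuf overlap.
That's a conflict, so the schedule is not conflict-free.

No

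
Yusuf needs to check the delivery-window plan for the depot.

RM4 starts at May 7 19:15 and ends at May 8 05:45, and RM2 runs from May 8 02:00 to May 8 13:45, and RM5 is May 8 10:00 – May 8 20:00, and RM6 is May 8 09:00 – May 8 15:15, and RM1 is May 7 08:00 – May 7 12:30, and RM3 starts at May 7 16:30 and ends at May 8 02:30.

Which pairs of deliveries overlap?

Sorted by start: RM1, RM3, RM4, RM2, RM6, RM5.
RM3 starts after RM1 ends, so RM1 has no further overlaps.
RM4 starts before RM3 ends → RM3 and RM4 overlap.
RM2 starts before RM3 ends → RM3 and RM2 overlap.
RM6 starts after RM3 ends, so RM3 has no further overlaps.
RM2 starts before RM4 ends → RM4 and RM2 overlap.
RM6 starts after RM4 ends, so RM4 has no further overlaps.
RM6 starts before RM2 ends → RM2 and RM6 overlap.
RM5 starts before RM2 ends → RM2 and RM5 overlap.
RM5 starts before RM6 ends → RM6 and RM5 overlap.

RM2 & RM3, RM2 & RM4, RM2 & RM5, RM2 & RM6, RM3 & RM4, RM5 & RM6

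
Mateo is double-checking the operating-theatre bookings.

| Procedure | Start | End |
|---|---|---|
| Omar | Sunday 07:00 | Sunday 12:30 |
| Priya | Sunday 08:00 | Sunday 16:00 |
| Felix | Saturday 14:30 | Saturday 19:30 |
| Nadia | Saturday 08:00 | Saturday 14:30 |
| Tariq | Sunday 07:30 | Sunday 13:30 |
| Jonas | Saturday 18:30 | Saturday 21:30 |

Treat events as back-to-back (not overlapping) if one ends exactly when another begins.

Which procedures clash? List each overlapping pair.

Sorted by start: Nadia, Felix, Jonas, Omar, Tariq, Priya.
Felix starts exactly when Nadia ends (back-to-back, no overlap), so nothing later overlaps Nadia either.
Jonas starts before Felix ends → Felix and Jonas overlap.
Omar starts after Felix ends, so nothing later overlaps Felix either.
Omar starts after Jonas ends, so nothing later overlaps Jonas either.
Tariq starts before Omar ends → Omar and Tariq overlap.
Priya starts before Omar ends → Omar and Priya overlap.
Priya starts before Tariq ends → Tariq and Priya overlap.

Felix & Jonas, Omar & Priya, Omar & Tariq, Priya & Tariq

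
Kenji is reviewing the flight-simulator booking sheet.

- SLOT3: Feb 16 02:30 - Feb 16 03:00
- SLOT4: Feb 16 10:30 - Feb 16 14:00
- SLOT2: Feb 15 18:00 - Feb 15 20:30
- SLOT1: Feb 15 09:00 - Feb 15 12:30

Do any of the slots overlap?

No

Sorted by start: SLOT1, SLOT2, SLOT3, SLOT4.
SLOT2 starts after SLOT1 ends; SLOT1 is clear from here.
SLOT3 starts after SLOT2 ends; SLOT2 is clear from here.
SLOT4 starts after SLOT3 ends.
Every pair is clear; the schedule has no overlaps.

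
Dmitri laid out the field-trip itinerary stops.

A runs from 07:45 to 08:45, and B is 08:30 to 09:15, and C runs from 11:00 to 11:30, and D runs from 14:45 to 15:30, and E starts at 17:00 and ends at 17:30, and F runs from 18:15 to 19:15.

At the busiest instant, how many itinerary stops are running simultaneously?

Walk through starts and ends in time order (an end at T is processed before a start at T):
07:45 start A → 1
08:30 start B → 2
08:45 end A → 1
09:15 end B → 0
11:00 start C → 1
11:30 end C → 0
14:45 start D → 1
15:30 end D → 0
17:00 start E → 1
17:30 end E → 0
18:15 start F → 1
19:15 end F → 0
Peak is 2, at 08:30 (A, B).

2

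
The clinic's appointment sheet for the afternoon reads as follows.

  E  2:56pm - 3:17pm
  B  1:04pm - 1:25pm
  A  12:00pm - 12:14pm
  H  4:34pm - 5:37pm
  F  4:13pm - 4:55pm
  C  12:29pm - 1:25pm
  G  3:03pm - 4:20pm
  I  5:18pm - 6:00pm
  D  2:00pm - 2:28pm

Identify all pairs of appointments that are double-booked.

Sorted by start: A, C, B, D, E, G, F, H, I.
C starts after A ends, so A has no further overlaps.
B starts before C ends → C and B overlap.
D starts after C ends, so C has no further overlaps.
D starts after B ends, so B has no further overlaps.
E starts after D ends, so D has no further overlaps.
G starts before E ends → E and G overlap.
F starts after E ends, so E has no further overlaps.
F starts before G ends → G and F overlap.
H starts after G ends, so G has no further overlaps.
H starts before F ends → F and H overlap.
I starts after F ends.
I starts before H ends → H and I overlap.

B & C, E & G, F & G, F & H, H & I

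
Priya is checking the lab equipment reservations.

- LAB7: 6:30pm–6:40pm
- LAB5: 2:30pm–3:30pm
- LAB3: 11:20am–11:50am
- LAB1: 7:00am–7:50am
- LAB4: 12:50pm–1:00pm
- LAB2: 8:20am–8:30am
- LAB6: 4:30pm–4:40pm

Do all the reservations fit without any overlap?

Two intervals overlap when each starts before the other ends.
Sorted by start: LAB1, LAB2, LAB3, LAB4, LAB5, LAB6, LAB7.
LAB2 starts after LAB1 ends — done with LAB1.
LAB3 starts after LAB2 ends — done with LAB2.
LAB4 starts after LAB3 ends — done with LAB3.
LAB5 starts after LAB4 ends — done with LAB4.
LAB6 starts after LAB5 ends — done with LAB5.
LAB7 starts after LAB6 ends.
Every pair is clear; the schedule has no overlaps.

Yes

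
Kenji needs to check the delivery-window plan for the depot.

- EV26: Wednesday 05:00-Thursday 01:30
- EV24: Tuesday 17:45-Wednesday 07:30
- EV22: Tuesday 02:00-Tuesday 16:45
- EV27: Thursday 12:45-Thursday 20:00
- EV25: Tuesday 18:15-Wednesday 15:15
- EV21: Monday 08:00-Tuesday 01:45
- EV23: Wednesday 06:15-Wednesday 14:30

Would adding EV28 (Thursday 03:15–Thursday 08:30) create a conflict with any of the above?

No — it doesn't clash with anything

EV21: ends Tuesday 01:45 at or before EV28 starts Thursday 03:15 → clear.
EV22: ends Tuesday 16:45 at or before EV28 starts Thursday 03:15 → clear.
EV24: ends Wednesday 07:30 at or before EV28 starts Thursday 03:15 → clear.
EV25: ends Wednesday 15:15 at or before EV28 starts Thursday 03:15 → clear.
EV26: ends Thursday 01:30 at or before EV28 starts Thursday 03:15 → clear.
EV23: ends Wednesday 14:30 at or before EV28 starts Thursday 03:15 → clear.
EV27: starts Thursday 12:45 at or after EV28 ends Thursday 08:30 → clear.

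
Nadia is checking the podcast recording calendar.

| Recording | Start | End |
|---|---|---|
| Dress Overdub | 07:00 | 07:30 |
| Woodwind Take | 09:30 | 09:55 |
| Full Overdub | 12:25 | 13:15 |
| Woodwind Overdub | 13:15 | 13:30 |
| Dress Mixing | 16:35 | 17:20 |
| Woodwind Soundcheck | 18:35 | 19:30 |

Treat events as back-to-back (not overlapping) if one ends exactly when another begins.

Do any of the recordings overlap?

No

Sorted by start: Dress Overdub, Woodwind Take, Full Overdub, Woodwind Overdub, Dress Mixing, Woodwind Soundcheck.
Woodwind Take starts after Dress Overdub ends, so nothing later overlaps Dress Overdub either.
Full Overdub starts after Woodwind Take ends, so nothing later overlaps Woodwind Take either.
Woodwind Overdub starts exactly when Full Overdub ends (back-to-back, no overlap), so nothing later overlaps Full Overdub either.
Dress Mixing starts after Woodwind Overdub ends, so nothing later overlaps Woodwind Overdub either.
Woodwind Soundcheck starts after Dress Mixing ends.
Every pair is clear; the schedule has no overlaps.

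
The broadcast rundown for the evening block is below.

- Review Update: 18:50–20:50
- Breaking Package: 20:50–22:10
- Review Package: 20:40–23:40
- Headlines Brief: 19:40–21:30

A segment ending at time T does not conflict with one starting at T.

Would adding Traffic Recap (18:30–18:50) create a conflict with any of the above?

No — it doesn't clash with anything

Review Update: starts 18:50 at or after Traffic Recap ends 18:50 → clear.
Headlines Brief: starts 19:40 at or after Traffic Recap ends 18:50 → clear.
Review Package: starts 20:40 at or after Traffic Recap ends 18:50 → clear.
Breaking Package: starts 20:50 at or after Traffic Recap ends 18:50 → clear.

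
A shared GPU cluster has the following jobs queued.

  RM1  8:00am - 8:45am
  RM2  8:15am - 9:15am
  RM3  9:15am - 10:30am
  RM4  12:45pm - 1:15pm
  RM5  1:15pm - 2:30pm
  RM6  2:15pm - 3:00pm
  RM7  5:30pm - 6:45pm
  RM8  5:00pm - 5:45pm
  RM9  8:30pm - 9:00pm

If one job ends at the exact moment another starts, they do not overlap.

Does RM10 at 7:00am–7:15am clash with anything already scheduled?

No — it doesn't clash with anything

RM1: starts 8:00am at or after RM10 ends 7:15am → clear.
RM2: starts 8:15am at or after RM10 ends 7:15am → clear.
RM3: starts 9:15am at or after RM10 ends 7:15am → clear.
RM4: starts 12:45pm at or after RM10 ends 7:15am → clear.
RM5: starts 1:15pm at or after RM10 ends 7:15am → clear.
RM6: starts 2:15pm at or after RM10 ends 7:15am → clear.
RM8: starts 5:00pm at or after RM10 ends 7:15am → clear.
RM7: starts 5:30pm at or after RM10 ends 7:15am → clear.
RM9: starts 8:30pm at or after RM10 ends 7:15am → clear.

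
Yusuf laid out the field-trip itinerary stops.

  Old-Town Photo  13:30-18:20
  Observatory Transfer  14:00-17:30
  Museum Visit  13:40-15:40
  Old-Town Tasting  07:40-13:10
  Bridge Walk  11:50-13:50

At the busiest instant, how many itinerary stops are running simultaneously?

Sweep the timeline, counting +1 at each start and −1 at each end (ends before starts at a tie):
07:40 start Old-Town Tasting → 1
11:50 start Bridge Walk → 2
13:10 end Old-Town Tasting → 1
13:30 start Old-Town Photo → 2
13:40 start Museum Visit → 3
13:50 end Bridge Walk → 2
14:00 start Observatory Transfer → 3
15:40 end Museum Visit → 2
17:30 end Observatory Transfer → 1
18:20 end Old-Town Photo → 0
Peak is 3, at 13:40 (Bridge Walk, Museum Visit, Old-Town Photo).

3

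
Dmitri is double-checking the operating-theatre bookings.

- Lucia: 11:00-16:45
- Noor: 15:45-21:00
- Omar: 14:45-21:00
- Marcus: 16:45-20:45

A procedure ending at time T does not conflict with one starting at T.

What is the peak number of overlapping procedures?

3

Sort all start/end points and keep a running count:
11:00 start Lucia → 1
14:45 start Omar → 2
15:45 start Noor → 3
16:45 end Lucia → 2
16:45 start Marcus → 3
20:45 end Marcus → 2
21:00 end Noor → 1
21:00 end Omar → 0
Peak is 3, at 15:45 (Lucia, Noor, Omar).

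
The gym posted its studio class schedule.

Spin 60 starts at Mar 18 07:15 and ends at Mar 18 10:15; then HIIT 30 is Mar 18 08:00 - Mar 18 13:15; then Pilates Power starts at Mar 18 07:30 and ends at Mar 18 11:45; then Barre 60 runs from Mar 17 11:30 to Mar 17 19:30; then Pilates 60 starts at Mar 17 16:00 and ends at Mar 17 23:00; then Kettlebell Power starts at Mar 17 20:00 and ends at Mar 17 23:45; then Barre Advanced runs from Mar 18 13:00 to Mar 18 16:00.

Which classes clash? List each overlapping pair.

Sorted by start: Barre 60, Pilates 60, Kettlebell Power, Spin 60, Pilates Power, HIIT 30, Barre Advanced.
Pilates 60 starts before Barre 60 ends → Barre 60 and Pilates 60 overlap.
Kettlebell Power starts after Barre 60 ends; Barre 60 is clear from here.
Kettlebell Power starts before Pilates 60 ends → Pilates 60 and Kettlebell Power overlap.
Spin 60 starts after Pilates 60 ends; Pilates 60 is clear from here.
Spin 60 starts after Kettlebell Power ends; Kettlebell Power is clear from here.
Pilates Power starts before Spin 60 ends → Spin 60 and Pilates Power overlap.
HIIT 30 starts before Spin 60 ends → Spin 60 and HIIT 30 overlap.
Barre Advanced starts after Spin 60 ends.
HIIT 30 starts before Pilates Power ends → Pilates Power and HIIT 30 overlap.
Barre Advanced starts after Pilates Power ends.
Barre Advanced starts before HIIT 30 ends → HIIT 30 and Barre Advanced overlap.

Barre 60 & Pilates 60, Barre Advanced & HIIT 30, HIIT 30 & Pilates Power, HIIT 30 & Spin 60, Kettlebell Power & Pilates 60, Pilates Power & Spin 60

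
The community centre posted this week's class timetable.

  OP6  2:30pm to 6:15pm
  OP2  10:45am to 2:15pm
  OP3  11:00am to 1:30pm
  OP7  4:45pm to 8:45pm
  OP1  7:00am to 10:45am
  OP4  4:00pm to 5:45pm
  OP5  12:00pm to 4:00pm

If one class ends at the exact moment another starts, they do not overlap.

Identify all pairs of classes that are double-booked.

Check each pair: they overlap iff neither finishes before the other starts.
Sorted by start: OP1, OP2, OP3, OP5, OP6, OP4, OP7.
OP2 starts exactly when OP1 ends (back-to-back, no overlap) — done with OP1.
OP3 starts before OP2 ends → OP2 and OP3 overlap.
OP5 starts before OP2 ends → OP2 and OP5 overlap.
OP6 starts after OP2 ends — done with OP2.
OP5 starts before OP3 ends → OP3 and OP5 overlap.
OP6 starts after OP3 ends — done with OP3.
OP6 starts before OP5 ends → OP5 and OP6 overlap.
OP4 starts exactly when OP5 ends (back-to-back, no overlap) — done with OP5.
OP4 starts before OP6 ends → OP6 and OP4 overlap.
OP7 starts before OP6 ends → OP6 and OP7 overlap.
OP7 starts before OP4 ends → OP4 and OP7 overlap.

OP2 & OP3, OP2 & OP5, OP3 & OP5, OP4 & OP6, OP4 & OP7, OP5 & OP6, OP6 & OP7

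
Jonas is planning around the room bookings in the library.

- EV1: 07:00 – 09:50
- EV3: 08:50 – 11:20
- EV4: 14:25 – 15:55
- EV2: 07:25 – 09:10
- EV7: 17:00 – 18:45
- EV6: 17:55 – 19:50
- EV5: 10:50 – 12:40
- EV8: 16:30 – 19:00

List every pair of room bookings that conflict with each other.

Sorted by start: EV1, EV2, EV3, EV5, EV4, EV8, EV7, EV6.
EV2 starts before EV1 ends → EV1 and EV2 overlap.
EV3 starts before EV1 ends → EV1 and EV3 overlap.
EV5 starts after EV1 ends — done with EV1.
EV3 starts before EV2 ends → EV2 and EV3 overlap.
EV5 starts after EV2 ends — done with EV2.
EV5 starts before EV3 ends → EV3 and EV5 overlap.
EV4 starts after EV3 ends — done with EV3.
EV4 starts after EV5 ends — done with EV5.
EV8 starts after EV4 ends — done with EV4.
EV7 starts before EV8 ends → EV8 and EV7 overlap.
EV6 starts before EV8 ends → EV8 and EV6 overlap.
EV6 starts before EV7 ends → EV7 and EV6 overlap.

EV1 & EV2, EV1 & EV3, EV2 & EV3, EV3 & EV5, EV6 & EV7, EV6 & EV8, EV7 & EV8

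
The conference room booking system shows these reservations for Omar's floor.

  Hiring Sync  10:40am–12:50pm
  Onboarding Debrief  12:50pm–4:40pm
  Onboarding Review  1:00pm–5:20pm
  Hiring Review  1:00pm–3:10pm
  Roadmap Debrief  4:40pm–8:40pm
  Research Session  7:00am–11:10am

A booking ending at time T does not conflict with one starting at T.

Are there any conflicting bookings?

Yes

Sorted by start: Research Session, Hiring Sync, Onboarding Debrief, Hiring Review, Onboarding Review, Roadmap Debrief.
Hiring Sync starts before Research Session ends → Research Session and Hiring Sync overlap.
That's a conflict, so the schedule is not conflict-free.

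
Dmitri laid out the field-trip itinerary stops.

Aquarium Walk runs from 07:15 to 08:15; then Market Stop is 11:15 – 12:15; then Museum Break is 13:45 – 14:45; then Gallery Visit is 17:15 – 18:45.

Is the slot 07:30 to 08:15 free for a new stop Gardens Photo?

Aquarium Walk: starts 07:15 before Gardens Photo ends 08:15, and ends 08:15 after Gardens Photo starts 07:30 → overlap.
Market Stop: starts 11:15 at or after Gardens Photo ends 08:15 → clear.
Museum Break: starts 13:45 at or after Gardens Photo ends 08:15 → clear.
Gallery Visit: starts 17:15 at or after Gardens Photo ends 08:15 → clear.
Gardens Photo overlaps Aquarium Walk.

No — it overlaps Aquarium Walk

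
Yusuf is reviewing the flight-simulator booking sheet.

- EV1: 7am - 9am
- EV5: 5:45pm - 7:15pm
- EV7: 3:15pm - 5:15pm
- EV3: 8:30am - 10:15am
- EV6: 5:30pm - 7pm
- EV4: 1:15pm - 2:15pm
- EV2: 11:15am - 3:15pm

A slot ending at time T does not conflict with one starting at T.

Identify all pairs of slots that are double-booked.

Sorted by start: EV1, EV3, EV2, EV4, EV7, EV6, EV5.
EV3 starts before EV1 ends → EV1 and EV3 overlap.
EV2 starts after EV1 ends; EV1 is clear from here.
EV2 starts after EV3 ends; EV3 is clear from here.
EV4 starts before EV2 ends → EV2 and EV4 overlap.
EV7 starts exactly when EV2 ends (back-to-back, no overlap); EV2 is clear from here.
EV7 starts after EV4 ends; EV4 is clear from here.
EV6 starts after EV7 ends; EV7 is clear from here.
EV5 starts before EV6 ends → EV6 and EV5 overlap.

EV1 & EV3, EV2 & EV4, EV5 & EV6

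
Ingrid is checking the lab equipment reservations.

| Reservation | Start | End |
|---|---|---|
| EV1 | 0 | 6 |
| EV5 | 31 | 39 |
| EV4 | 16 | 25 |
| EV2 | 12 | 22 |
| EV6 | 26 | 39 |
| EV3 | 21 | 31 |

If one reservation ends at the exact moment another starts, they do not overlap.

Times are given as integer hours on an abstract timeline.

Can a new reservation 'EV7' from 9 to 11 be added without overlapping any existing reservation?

Yes — the slot is free

EV1: ends 6 at or before EV7 starts 9 → clear.
EV2: starts 12 at or after EV7 ends 11 → clear.
EV4: starts 16 at or after EV7 ends 11 → clear.
EV3: starts 21 at or after EV7 ends 11 → clear.
EV6: starts 26 at or after EV7 ends 11 → clear.
EV5: starts 31 at or after EV7 ends 11 → clear.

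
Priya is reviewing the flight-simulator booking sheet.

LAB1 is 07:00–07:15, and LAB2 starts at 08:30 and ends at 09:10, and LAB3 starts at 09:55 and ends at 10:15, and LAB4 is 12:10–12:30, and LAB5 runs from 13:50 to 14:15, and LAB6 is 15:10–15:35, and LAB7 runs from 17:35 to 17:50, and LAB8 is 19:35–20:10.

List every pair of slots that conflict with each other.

Sorted by start: LAB1, LAB2, LAB3, LAB4, LAB5, LAB6, LAB7, LAB8.
LAB2 starts after LAB1 ends; LAB1 is clear from here.
LAB3 starts after LAB2 ends; LAB2 is clear from here.
LAB4 starts after LAB3 ends; LAB3 is clear from here.
LAB5 starts after LAB4 ends; LAB4 is clear from here.
LAB6 starts after LAB5 ends; LAB5 is clear from here.
LAB7 starts after LAB6 ends; LAB6 is clear from here.
LAB8 starts after LAB7 ends.

no overlapping pairs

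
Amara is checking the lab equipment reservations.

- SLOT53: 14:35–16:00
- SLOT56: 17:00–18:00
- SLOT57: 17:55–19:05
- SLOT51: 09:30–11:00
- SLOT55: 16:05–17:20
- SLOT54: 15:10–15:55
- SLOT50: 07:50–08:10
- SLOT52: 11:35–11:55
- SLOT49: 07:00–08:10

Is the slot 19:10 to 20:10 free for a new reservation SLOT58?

Yes — the slot is free

SLOT49: ends 08:10 at or before SLOT58 starts 19:10 → clear.
SLOT50: ends 08:10 at or before SLOT58 starts 19:10 → clear.
SLOT51: ends 11:00 at or before SLOT58 starts 19:10 → clear.
SLOT52: ends 11:55 at or before SLOT58 starts 19:10 → clear.
SLOT53: ends 16:00 at or before SLOT58 starts 19:10 → clear.
SLOT54: ends 15:55 at or before SLOT58 starts 19:10 → clear.
SLOT55: ends 17:20 at or before SLOT58 starts 19:10 → clear.
SLOT56: ends 18:00 at or before SLOT58 starts 19:10 → clear.
SLOT57: ends 19:05 at or before SLOT58 starts 19:10 → clear.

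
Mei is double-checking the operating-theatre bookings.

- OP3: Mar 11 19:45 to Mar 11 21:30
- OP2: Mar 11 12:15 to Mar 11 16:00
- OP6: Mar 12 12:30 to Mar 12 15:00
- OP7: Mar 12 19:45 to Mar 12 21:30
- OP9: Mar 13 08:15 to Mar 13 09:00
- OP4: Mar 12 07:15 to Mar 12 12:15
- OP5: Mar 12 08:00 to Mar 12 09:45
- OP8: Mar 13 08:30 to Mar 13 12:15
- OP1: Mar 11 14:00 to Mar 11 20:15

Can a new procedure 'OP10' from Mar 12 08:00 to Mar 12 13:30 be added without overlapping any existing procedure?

No — it overlaps OP4, OP5, OP6

OP2: ends Mar 11 16:00 at or before OP10 starts Mar 12 08:00 → clear.
OP1: ends Mar 11 20:15 at or before OP10 starts Mar 12 08:00 → clear.
OP3: ends Mar 11 21:30 at or before OP10 starts Mar 12 08:00 → clear.
OP4: starts Mar 12 07:15 before OP10 ends Mar 12 13:30, and ends Mar 12 12:15 after OP10 starts Mar 12 08:00 → overlap.
OP5: starts Mar 12 08:00 before OP10 ends Mar 12 13:30, and ends Mar 12 09:45 after OP10 starts Mar 12 08:00 → overlap.
OP6: starts Mar 12 12:30 before OP10 ends Mar 12 13:30, and ends Mar 12 15:00 after OP10 starts Mar 12 08:00 → overlap.
OP7: starts Mar 12 19:45 at or after OP10 ends Mar 12 13:30 → clear.
OP9: starts Mar 13 08:15 at or after OP10 ends Mar 12 13:30 → clear.
OP8: starts Mar 13 08:30 at or after OP10 ends Mar 12 13:30 → clear.
OP10 overlaps OP4, OP5, OP6.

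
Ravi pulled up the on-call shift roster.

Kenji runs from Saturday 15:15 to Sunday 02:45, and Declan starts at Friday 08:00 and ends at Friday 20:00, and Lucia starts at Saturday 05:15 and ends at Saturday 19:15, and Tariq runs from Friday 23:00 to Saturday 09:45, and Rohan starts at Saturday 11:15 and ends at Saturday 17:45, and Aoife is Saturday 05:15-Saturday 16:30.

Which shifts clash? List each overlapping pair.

Sorted by start: Declan, Tariq, Lucia, Aoife, Rohan, Kenji.
Tariq starts after Declan ends, so Declan has no further overlaps.
Lucia starts before Tariq ends → Tariq and Lucia overlap.
Aoife starts before Tariq ends → Tariq and Aoife overlap.
Rohan starts after Tariq ends, so Tariq has no further overlaps.
Aoife starts before Lucia ends → Lucia and Aoife overlap.
Rohan starts before Lucia ends → Lucia and Rohan overlap.
Kenji starts before Lucia ends → Lucia and Kenji overlap.
Rohan starts before Aoife ends → Aoife and Rohan overlap.
Kenji starts before Aoife ends → Aoife and Kenji overlap.
Kenji starts before Rohan ends → Rohan and Kenji overlap.

Aoife & Kenji, Aoife & Lucia, Aoife & Rohan, Aoife & Tariq, Kenji & Lucia, Kenji & Rohan, Lucia & Rohan, Lucia & Tariq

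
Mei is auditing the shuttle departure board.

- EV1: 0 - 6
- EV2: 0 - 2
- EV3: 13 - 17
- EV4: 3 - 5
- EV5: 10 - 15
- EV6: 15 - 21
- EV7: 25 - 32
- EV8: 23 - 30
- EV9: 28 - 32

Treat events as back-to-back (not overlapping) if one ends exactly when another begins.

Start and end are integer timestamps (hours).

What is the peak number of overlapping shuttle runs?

Walk through starts and ends in time order (an end at T is processed before a start at T):
0 start EV1 → 1
0 start EV2 → 2
2 end EV2 → 1
3 start EV4 → 2
5 end EV4 → 1
6 end EV1 → 0
10 start EV5 → 1
13 start EV3 → 2
15 end EV5 → 1
15 start EV6 → 2
17 end EV3 → 1
21 end EV6 → 0
23 start EV8 → 1
25 start EV7 → 2
28 start EV9 → 3
30 end EV8 → 2
32 end EV7 → 1
32 end EV9 → 0
Peak is 3, at 28 (EV7, EV8, EV9).

3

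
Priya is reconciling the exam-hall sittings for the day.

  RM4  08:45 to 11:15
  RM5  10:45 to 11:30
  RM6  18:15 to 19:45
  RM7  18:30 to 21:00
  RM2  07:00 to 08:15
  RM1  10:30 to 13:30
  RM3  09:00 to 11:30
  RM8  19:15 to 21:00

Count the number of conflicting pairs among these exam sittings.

Sorted by start: RM2, RM4, RM3, RM1, RM5, RM6, RM7, RM8.
RM4 starts after RM2 ends, so nothing later overlaps RM2 either.
RM3 starts before RM4 ends → RM4 and RM3 overlap.
RM1 starts before RM4 ends → RM4 and RM1 overlap.
RM5 starts before RM4 ends → RM4 and RM5 overlap.
RM6 starts after RM4 ends, so nothing later overlaps RM4 either.
RM1 starts before RM3 ends → RM3 and RM1 overlap.
RM5 starts before RM3 ends → RM3 and RM5 overlap.
RM6 starts after RM3 ends, so nothing later overlaps RM3 either.
RM5 starts before RM1 ends → RM1 and RM5 overlap.
RM6 starts after RM1 ends, so nothing later overlaps RM1 either.
RM6 starts after RM5 ends, so nothing later overlaps RM5 either.
RM7 starts before RM6 ends → RM6 and RM7 overlap.
RM8 starts before RM6 ends → RM6 and RM8 overlap.
RM8 starts before RM7 ends → RM7 and RM8 overlap.
Overlapping pairs: RM1 & RM3, RM1 & RM4, RM1 & RM5, RM3 & RM4, RM3 & RM5, RM4 & RM5, RM6 & RM7, RM6 & RM8, RM7 & RM8 — 9 in total.

9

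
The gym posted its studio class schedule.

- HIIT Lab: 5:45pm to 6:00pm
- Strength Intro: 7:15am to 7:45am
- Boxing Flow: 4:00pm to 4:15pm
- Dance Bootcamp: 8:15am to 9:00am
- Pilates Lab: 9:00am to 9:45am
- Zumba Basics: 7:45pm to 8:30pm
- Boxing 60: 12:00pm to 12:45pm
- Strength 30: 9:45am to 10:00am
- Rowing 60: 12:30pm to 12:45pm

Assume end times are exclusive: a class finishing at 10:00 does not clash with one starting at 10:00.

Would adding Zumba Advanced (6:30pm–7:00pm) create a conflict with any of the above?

No — it doesn't clash with anything

Strength Intro: ends 7:45am at or before Zumba Advanced starts 6:30pm → clear.
Dance Bootcamp: ends 9:00am at or before Zumba Advanced starts 6:30pm → clear.
Pilates Lab: ends 9:45am at or before Zumba Advanced starts 6:30pm → clear.
Strength 30: ends 10:00am at or before Zumba Advanced starts 6:30pm → clear.
Boxing 60: ends 12:45pm at or before Zumba Advanced starts 6:30pm → clear.
Rowing 60: ends 12:45pm at or before Zumba Advanced starts 6:30pm → clear.
Boxing Flow: ends 4:15pm at or before Zumba Advanced starts 6:30pm → clear.
HIIT Lab: ends 6:00pm at or before Zumba Advanced starts 6:30pm → clear.
Zumba Basics: starts 7:45pm at or after Zumba Advanced ends 7:00pm → clear.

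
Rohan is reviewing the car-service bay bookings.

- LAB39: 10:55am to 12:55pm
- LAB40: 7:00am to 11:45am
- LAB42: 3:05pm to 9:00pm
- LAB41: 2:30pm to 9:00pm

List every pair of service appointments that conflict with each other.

Two intervals overlap when each starts before the other ends.
Sorted by start: LAB40, LAB39, LAB41, LAB42.
LAB39 starts before LAB40 ends → LAB40 and LAB39 overlap.
LAB41 starts after LAB40 ends, so nothing later overlaps LAB40 either.
LAB41 starts after LAB39 ends, so nothing later overlaps LAB39 either.
LAB42 starts before LAB41 ends → LAB41 and LAB42 overlap.

LAB39 & LAB40, LAB41 & LAB42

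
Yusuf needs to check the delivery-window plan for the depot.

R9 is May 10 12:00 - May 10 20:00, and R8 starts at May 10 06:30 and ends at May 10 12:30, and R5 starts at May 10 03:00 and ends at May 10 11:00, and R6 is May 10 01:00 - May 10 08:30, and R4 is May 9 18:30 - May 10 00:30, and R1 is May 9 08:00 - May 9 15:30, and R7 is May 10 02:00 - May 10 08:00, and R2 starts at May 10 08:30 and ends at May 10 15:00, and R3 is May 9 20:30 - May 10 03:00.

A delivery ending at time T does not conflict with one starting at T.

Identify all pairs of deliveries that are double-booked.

Sorted by start: R1, R4, R3, R6, R7, R5, R8, R2, R9.
R4 starts after R1 ends; R1 is clear from here.
R3 starts before R4 ends → R4 and R3 overlap.
R6 starts after R4 ends; R4 is clear from here.
R6 starts before R3 ends → R3 and R6 overlap.
R7 starts before R3 ends → R3 and R7 overlap.
R5 starts exactly when R3 ends (back-to-back, no overlap); R3 is clear from here.
R7 starts before R6 ends → R6 and R7 overlap.
R5 starts before R6 ends → R6 and R5 overlap.
R8 starts before R6 ends → R6 and R8 overlap.
R2 starts exactly when R6 ends (back-to-back, no overlap); R6 is clear from here.
R5 starts before R7 ends → R7 and R5 overlap.
R8 starts before R7 ends → R7 and R8 overlap.
R2 starts after R7 ends; R7 is clear from here.
R8 starts before R5 ends → R5 and R8 overlap.
R2 starts before R5 ends → R5 and R2 overlap.
R9 starts after R5 ends.
R2 starts before R8 ends → R8 and R2 overlap.
R9 starts before R8 ends → R8 and R9 overlap.
R9 starts before R2 ends → R2 and R9 overlap.

R2 & R5, R2 & R8, R2 & R9, R3 & R4, R3 & R6, R3 & R7, R5 & R6, R5 & R7, R5 & R8, R6 & R7, R6 & R8, R7 & R8, R8 & R9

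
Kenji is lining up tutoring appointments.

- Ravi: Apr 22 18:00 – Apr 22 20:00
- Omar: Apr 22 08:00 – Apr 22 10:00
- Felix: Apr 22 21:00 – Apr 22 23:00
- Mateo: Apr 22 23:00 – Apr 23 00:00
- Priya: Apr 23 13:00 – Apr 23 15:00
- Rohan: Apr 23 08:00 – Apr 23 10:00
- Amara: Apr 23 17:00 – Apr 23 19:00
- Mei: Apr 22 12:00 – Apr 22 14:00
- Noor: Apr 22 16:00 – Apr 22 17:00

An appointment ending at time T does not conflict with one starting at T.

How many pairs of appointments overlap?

0

Two intervals overlap when each starts before the other ends.
Sorted by start: Omar, Mei, Noor, Ravi, Felix, Mateo, Rohan, Priya, Amara.
Mei starts after Omar ends; Omar is clear from here.
Noor starts after Mei ends; Mei is clear from here.
Ravi starts after Noor ends; Noor is clear from here.
Felix starts after Ravi ends; Ravi is clear from here.
Mateo starts exactly when Felix ends (back-to-back, no overlap); Felix is clear from here.
Rohan starts after Mateo ends; Mateo is clear from here.
Priya starts after Rohan ends; Rohan is clear from here.
Amara starts after Priya ends.
No pair overlaps.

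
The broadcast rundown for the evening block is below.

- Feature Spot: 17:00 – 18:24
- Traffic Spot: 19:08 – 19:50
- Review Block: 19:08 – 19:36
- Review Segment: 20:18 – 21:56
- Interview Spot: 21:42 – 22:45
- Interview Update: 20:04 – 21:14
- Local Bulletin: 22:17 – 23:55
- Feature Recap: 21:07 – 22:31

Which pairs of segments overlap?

Sorted by start: Feature Spot, Traffic Spot, Review Block, Interview Update, Review Segment, Feature Recap, Interview Spot, Local Bulletin.
Traffic Spot starts after Feature Spot ends, so Feature Spot has no further overlaps.
Review Block starts before Traffic Spot ends → Traffic Spot and Review Block overlap.
Interview Update starts after Traffic Spot ends, so Traffic Spot has no further overlaps.
Interview Update starts after Review Block ends, so Review Block has no further overlaps.
Review Segment starts before Interview Update ends → Interview Update and Review Segment overlap.
Feature Recap starts before Interview Update ends → Interview Update and Feature Recap overlap.
Interview Spot starts after Interview Update ends, so Interview Update has no further overlaps.
Feature Recap starts before Review Segment ends → Review Segment and Feature Recap overlap.
Interview Spot starts before Review Segment ends → Review Segment and Interview Spot overlap.
Local Bulletin starts after Review Segment ends.
Interview Spot starts before Feature Recap ends → Feature Recap and Interview Spot overlap.
Local Bulletin starts before Feature Recap ends → Feature Recap and Local Bulletin overlap.
Local Bulletin starts before Interview Spot ends → Interview Spot and Local Bulletin overlap.

Feature Recap & Interview Spot, Feature Recap & Interview Update, Feature Recap & Local Bulletin, Feature Recap & Review Segment, Interview Spot & Local Bulletin, Interview Spot & Review Segment, Interview Update & Review Segment, Review Block & Traffic Spot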